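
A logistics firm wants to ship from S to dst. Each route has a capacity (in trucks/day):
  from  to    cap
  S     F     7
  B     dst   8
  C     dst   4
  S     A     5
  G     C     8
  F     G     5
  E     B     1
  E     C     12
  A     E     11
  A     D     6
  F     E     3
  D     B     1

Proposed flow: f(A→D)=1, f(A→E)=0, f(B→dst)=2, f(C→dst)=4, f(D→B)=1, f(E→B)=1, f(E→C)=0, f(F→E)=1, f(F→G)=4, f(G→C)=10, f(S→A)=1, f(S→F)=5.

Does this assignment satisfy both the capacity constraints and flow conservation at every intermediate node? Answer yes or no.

Capacity violated on G→C: flow 10 > capacity 8.

No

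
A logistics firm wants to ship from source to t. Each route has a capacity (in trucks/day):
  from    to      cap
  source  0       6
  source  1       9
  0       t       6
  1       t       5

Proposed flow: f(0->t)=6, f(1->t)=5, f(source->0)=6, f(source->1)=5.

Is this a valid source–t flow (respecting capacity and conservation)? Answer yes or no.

Yes

Every edge has 0 ≤ f(e) ≤ cap(e).
At each intermediate node, inflow equals outflow.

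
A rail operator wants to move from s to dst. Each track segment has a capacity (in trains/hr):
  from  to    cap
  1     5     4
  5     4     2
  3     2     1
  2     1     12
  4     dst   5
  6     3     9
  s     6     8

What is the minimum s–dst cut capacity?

1

Max flow = 1 (via 1 augmenting path).
In the residual at optimum, the set reachable from s is {3, 6, s}.
Cut edges: 3->2 (cap 1). Sum = 1.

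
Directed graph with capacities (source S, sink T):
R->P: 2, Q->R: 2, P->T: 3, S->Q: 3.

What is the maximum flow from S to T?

Augment S->Q->R->P->T: bottleneck 2. Total 2.
No augmenting path remains in the residual graph.

2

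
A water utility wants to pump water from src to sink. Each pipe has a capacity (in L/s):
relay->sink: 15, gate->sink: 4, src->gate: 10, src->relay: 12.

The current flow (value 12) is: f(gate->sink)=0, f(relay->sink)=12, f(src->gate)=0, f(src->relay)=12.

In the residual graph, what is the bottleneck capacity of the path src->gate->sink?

4

Residual capacities along the path: src->gate: 10, gate->sink: 4.
Minimum is 4.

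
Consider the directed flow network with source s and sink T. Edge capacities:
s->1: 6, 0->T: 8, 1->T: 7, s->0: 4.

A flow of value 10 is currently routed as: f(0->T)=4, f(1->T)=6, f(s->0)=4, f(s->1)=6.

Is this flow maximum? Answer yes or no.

Residual reachable from s: {s}; T is not reachable.
Saturated cut: s->1, s->0 with total capacity 10 = current flow value. Flow is maximum.

Yes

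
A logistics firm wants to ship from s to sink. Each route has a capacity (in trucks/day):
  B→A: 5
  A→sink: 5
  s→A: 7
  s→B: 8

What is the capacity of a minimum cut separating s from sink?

Max flow = 5 (via 1 augmenting path).
In the residual at optimum, the set reachable from s is {A, B, s}.
Cut edges: A→sink (cap 5). Sum = 5.

5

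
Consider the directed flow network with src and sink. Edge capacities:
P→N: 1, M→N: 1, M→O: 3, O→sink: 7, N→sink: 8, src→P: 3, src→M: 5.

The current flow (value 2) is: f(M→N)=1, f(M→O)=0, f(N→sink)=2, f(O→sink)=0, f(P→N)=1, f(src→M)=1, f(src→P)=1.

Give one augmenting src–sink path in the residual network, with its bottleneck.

Residual along src→M→O→sink: src→M: 4, M→O: 3, O→sink: 7.
Bottleneck = min = 3.

src→M→O→sink, bottleneck 3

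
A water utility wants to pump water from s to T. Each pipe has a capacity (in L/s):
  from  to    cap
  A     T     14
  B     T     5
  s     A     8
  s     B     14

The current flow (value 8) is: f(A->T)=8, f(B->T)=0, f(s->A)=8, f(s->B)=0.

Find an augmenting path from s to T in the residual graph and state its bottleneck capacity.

Residual along s->B->T: s->B: 14, B->T: 5.
Bottleneck = min = 5.

s->B->T, bottleneck 5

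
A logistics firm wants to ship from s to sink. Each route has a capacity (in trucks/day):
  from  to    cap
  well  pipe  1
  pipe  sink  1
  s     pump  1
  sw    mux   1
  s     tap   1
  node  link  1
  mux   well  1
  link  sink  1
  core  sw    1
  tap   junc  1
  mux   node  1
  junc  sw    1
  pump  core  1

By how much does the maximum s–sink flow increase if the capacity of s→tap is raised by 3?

Original max flow = 1.
Edge s→tap does not cross the min cut (source side {core, junc, pump, s, sw, tap}), so extra capacity there cannot help.
New max flow = 1. Increase = 0.

0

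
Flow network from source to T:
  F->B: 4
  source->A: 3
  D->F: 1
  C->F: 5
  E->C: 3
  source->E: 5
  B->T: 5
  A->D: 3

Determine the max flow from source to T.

4

Augment source->E->C->F->B->T: bottleneck 3. Total 3.
Augment source->A->D->F->B->T: bottleneck 1. Total 4.
No augmenting path remains in the residual graph.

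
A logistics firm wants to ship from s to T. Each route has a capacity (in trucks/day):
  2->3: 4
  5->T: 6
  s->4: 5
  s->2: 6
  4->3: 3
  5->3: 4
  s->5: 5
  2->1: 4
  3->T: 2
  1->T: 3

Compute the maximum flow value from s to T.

Augment s->5->T: bottleneck 5. Total 5.
Augment s->4->3->T: bottleneck 2. Total 7.
Augment s->2->1->T: bottleneck 3. Total 10.
No augmenting path remains in the residual graph.

10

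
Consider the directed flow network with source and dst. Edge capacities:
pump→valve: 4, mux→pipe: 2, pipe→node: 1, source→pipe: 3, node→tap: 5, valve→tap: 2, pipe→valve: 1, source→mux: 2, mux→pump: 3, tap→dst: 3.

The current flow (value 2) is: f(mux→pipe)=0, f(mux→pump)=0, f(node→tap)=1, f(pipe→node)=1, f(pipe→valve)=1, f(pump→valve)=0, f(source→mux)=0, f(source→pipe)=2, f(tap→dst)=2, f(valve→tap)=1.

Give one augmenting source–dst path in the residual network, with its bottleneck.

source→mux→pump→valve→tap→dst, bottleneck 1

Residual along source→mux→pump→valve→tap→dst: source→mux: 2, mux→pump: 3, pump→valve: 4, valve→tap: 1, tap→dst: 1.
Bottleneck = min = 1.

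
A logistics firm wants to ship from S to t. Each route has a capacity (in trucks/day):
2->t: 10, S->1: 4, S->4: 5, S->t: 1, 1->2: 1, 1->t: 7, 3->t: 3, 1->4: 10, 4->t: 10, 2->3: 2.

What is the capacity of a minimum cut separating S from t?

10

Max flow = 10 (via 3 augmenting paths).
In the residual at optimum, the set reachable from S is {S}.
Cut edges: S->1 (cap 4), S->4 (cap 5), S->t (cap 1). Sum = 10.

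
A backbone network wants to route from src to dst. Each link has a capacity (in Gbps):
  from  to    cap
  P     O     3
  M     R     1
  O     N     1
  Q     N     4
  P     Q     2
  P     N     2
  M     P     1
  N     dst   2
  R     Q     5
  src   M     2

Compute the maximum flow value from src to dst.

Augment src->M->P->N->dst: bottleneck 1. Total 1.
Augment src->M->R->Q->N->dst: bottleneck 1. Total 2.
No augmenting path remains in the residual graph.

2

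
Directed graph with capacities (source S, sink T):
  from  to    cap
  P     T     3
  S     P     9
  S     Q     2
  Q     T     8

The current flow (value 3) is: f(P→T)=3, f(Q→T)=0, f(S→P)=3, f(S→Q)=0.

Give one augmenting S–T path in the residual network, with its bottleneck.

Residual along S→Q→T: S→Q: 2, Q→T: 8.
Bottleneck = min = 2.

S→Q→T, bottleneck 2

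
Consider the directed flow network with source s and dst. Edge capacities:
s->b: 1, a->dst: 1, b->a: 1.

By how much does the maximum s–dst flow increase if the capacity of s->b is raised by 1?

Original max flow = 1.
Even with extra capacity on s->b, another cut of capacity 1 remains binding.
New max flow = 1. Increase = 0.

0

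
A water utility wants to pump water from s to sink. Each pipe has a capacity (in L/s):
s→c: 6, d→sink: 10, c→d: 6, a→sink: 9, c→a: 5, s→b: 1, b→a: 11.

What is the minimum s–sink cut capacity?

Max flow = 7 (via 3 augmenting paths).
In the residual at optimum, the set reachable from s is {s}.
Cut edges: s→b (cap 1), s→c (cap 6). Sum = 7.

7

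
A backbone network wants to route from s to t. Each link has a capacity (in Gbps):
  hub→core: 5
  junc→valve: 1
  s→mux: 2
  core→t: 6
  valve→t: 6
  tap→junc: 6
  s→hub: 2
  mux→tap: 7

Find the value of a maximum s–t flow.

Augment s→hub→core→t: bottleneck 2. Total 2.
Augment s→mux→tap→junc→valve→t: bottleneck 1. Total 3.
No augmenting path remains in the residual graph.

3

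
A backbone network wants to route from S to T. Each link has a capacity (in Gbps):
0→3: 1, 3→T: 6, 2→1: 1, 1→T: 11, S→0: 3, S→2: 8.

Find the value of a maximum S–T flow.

2

Augment S→0→3→T: bottleneck 1. Total 1.
Augment S→2→1→T: bottleneck 1. Total 2.
No augmenting path remains in the residual graph.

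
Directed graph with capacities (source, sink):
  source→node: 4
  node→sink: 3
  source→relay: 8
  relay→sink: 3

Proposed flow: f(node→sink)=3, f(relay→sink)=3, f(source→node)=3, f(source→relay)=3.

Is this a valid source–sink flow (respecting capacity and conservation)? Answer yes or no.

Yes

Every edge has 0 ≤ f(e) ≤ cap(e).
At each intermediate node, inflow equals outflow.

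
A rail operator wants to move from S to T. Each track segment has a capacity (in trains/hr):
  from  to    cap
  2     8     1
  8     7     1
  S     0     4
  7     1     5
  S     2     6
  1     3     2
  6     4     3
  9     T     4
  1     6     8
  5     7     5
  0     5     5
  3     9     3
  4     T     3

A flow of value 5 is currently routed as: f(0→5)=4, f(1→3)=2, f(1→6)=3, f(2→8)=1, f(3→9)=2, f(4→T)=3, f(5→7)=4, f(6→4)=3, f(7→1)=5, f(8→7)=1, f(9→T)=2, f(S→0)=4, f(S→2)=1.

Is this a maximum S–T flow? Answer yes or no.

Residual reachable from S: {2, S}; T is not reachable.
Saturated cut: 2→8, S→0 with total capacity 5 = current flow value. Flow is maximum.

Yes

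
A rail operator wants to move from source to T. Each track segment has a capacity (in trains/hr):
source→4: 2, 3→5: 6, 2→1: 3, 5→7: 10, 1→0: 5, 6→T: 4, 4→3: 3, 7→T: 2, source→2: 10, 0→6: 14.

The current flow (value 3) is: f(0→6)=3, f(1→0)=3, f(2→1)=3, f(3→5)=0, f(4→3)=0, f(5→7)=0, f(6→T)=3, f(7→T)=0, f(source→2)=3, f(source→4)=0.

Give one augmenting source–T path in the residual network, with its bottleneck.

source→4→3→5→7→T, bottleneck 2

Residual along source→4→3→5→7→T: source→4: 2, 4→3: 3, 3→5: 6, 5→7: 10, 7→T: 2.
Bottleneck = min = 2.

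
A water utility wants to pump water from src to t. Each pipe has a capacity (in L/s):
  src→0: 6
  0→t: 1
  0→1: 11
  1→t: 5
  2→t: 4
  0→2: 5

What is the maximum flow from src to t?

Augment src→0→t: bottleneck 1. Total 1.
Augment src→0→1→t: bottleneck 5. Total 6.
No augmenting path remains in the residual graph.

6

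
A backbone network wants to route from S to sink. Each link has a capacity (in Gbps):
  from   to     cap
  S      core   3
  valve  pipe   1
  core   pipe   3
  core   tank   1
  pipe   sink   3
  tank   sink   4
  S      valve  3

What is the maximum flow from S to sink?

4

Augment S→valve→pipe→sink: bottleneck 1. Total 1.
Augment S→core→pipe→sink: bottleneck 2. Total 3.
Augment S→core→tank→sink: bottleneck 1. Total 4.
No augmenting path remains in the residual graph.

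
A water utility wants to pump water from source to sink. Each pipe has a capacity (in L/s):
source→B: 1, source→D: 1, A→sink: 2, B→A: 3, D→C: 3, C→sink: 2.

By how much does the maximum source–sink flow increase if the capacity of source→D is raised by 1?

Original max flow = 2.
After raising cap(source→D), augmenting paths through that edge carry 1 more unit.
New max flow = 3. Increase = 1.

1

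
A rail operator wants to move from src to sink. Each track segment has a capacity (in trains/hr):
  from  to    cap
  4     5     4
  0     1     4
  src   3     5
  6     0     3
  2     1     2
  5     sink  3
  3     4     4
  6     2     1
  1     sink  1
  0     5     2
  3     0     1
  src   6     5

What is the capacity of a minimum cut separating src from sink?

Max flow = 4 (via 3 augmenting paths).
In the residual at optimum, the set reachable from src is {0, 1, 2, 3, 4, 5, 6, src}.
Cut edges: 1->sink (cap 1), 5->sink (cap 3). Sum = 4.

4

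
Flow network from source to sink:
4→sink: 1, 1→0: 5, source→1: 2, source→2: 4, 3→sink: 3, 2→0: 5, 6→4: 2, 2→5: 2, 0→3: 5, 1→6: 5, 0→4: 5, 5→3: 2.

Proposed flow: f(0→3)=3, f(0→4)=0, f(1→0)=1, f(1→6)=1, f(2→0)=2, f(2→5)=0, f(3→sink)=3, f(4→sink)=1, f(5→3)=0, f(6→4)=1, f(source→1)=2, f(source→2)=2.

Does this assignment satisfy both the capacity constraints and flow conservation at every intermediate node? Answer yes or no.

Yes

Every edge has 0 ≤ f(e) ≤ cap(e).
At each intermediate node, inflow equals outflow.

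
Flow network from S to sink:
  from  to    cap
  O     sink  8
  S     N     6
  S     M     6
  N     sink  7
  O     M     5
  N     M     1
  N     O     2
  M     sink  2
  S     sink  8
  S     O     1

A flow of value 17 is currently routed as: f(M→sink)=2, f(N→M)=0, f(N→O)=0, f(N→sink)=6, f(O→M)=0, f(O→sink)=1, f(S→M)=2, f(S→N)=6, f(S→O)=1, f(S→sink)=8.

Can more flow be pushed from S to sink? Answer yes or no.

No

Residual reachable from S: {M, S}; sink is not reachable.
Saturated cut: S→N, S→O, S→sink, M→sink with total capacity 17 = current flow value. Flow is maximum.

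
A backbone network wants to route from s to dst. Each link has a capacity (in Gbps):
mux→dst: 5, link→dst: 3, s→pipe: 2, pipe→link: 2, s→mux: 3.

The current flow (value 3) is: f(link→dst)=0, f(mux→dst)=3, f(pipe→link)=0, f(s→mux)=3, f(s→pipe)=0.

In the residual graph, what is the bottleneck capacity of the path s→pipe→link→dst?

2

Residual capacities along the path: s→pipe: 2, pipe→link: 2, link→dst: 3.
Minimum is 2.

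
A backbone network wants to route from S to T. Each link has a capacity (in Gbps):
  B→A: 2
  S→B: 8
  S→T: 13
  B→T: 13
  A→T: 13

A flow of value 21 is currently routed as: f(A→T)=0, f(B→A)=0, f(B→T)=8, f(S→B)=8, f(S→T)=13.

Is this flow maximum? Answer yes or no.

Residual reachable from S: {S}; T is not reachable.
Saturated cut: S→B, S→T with total capacity 21 = current flow value. Flow is maximum.

Yes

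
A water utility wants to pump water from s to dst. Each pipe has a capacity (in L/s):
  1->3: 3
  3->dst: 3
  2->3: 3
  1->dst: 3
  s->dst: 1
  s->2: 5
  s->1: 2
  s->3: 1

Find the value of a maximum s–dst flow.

6

Augment s->dst: bottleneck 1. Total 1.
Augment s->1->dst: bottleneck 2. Total 3.
Augment s->3->dst: bottleneck 1. Total 4.
Augment s->2->3->dst: bottleneck 2. Total 6.
No augmenting path remains in the residual graph.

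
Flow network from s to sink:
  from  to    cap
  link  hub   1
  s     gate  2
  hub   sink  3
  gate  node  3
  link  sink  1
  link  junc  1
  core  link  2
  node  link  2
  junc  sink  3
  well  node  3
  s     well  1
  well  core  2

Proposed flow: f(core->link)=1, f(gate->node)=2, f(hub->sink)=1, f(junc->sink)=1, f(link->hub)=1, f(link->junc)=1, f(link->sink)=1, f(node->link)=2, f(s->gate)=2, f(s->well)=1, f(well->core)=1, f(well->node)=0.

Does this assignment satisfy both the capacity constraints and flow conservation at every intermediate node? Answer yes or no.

Every edge has 0 ≤ f(e) ≤ cap(e).
At each intermediate node, inflow equals outflow.

Yes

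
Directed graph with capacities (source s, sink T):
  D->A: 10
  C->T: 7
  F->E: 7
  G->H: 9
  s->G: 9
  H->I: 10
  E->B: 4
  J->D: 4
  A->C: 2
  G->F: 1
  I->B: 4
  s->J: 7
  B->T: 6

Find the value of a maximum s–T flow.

7

Augment s->G->F->E->B->T: bottleneck 1. Total 1.
Augment s->G->H->I->B->T: bottleneck 4. Total 5.
Augment s->J->D->A->C->T: bottleneck 2. Total 7.
No augmenting path remains in the residual graph.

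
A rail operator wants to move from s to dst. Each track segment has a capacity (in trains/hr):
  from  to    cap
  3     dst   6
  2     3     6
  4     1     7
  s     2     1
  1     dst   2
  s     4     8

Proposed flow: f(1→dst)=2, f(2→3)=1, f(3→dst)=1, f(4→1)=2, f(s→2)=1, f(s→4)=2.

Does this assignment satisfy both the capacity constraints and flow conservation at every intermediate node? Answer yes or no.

Every edge has 0 ≤ f(e) ≤ cap(e).
At each intermediate node, inflow equals outflow.

Yes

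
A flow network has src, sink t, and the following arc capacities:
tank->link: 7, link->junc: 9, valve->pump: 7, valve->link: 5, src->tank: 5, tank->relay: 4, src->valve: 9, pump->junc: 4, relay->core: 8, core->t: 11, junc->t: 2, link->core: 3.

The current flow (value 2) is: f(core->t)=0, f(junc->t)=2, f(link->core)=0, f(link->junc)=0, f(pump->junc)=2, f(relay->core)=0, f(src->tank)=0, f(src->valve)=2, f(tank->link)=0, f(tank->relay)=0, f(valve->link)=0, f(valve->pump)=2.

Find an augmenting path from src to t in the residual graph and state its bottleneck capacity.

Residual along src->valve->link->core->t: src->valve: 7, valve->link: 5, link->core: 3, core->t: 11.
Bottleneck = min = 3.

src->valve->link->core->t, bottleneck 3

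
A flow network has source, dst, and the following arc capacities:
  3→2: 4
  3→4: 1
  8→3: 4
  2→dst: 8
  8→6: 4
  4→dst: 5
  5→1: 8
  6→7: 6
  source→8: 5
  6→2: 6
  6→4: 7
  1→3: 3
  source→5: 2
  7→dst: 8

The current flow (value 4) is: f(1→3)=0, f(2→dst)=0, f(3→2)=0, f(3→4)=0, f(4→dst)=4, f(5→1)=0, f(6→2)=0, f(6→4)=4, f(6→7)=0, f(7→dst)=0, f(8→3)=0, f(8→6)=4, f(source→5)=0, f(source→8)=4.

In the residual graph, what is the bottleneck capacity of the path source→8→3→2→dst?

Residual capacities along the path: source→8: 1, 8→3: 4, 3→2: 4, 2→dst: 8.
Minimum is 1.

1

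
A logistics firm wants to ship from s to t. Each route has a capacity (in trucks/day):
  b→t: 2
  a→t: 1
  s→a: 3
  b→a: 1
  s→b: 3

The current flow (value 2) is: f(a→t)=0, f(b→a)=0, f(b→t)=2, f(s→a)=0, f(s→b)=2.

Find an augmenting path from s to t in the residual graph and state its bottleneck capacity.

Residual along s→a→t: s→a: 3, a→t: 1.
Bottleneck = min = 1.

s→a→t, bottleneck 1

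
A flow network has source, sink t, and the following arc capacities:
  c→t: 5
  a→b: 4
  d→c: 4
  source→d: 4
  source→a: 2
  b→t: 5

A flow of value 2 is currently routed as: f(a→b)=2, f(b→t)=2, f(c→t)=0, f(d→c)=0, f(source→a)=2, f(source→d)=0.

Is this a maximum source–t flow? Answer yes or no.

Residual path source→d→c→t has bottleneck 4 > 0.
Pushing 4 along it raises the flow to 6, so the given flow is not maximum.

No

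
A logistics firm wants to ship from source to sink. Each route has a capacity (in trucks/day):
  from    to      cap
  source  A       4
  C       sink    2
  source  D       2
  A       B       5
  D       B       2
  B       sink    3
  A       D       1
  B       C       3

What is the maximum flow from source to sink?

5

Augment source->A->B->sink: bottleneck 3. Total 3.
Augment source->A->B->C->sink: bottleneck 1. Total 4.
Augment source->D->B->C->sink: bottleneck 1. Total 5.
No augmenting path remains in the residual graph.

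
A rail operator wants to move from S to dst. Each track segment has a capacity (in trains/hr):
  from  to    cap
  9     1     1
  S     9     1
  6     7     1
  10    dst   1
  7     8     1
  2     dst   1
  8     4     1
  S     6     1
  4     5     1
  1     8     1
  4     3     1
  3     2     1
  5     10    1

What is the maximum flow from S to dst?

1

Augment S→6→7→8→4→3→2→dst: bottleneck 1. Total 1.
No augmenting path remains in the residual graph.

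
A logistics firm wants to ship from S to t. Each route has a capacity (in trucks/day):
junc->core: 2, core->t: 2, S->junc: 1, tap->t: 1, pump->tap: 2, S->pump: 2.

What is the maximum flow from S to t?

Augment S->pump->tap->t: bottleneck 1. Total 1.
Augment S->junc->core->t: bottleneck 1. Total 2.
No augmenting path remains in the residual graph.

2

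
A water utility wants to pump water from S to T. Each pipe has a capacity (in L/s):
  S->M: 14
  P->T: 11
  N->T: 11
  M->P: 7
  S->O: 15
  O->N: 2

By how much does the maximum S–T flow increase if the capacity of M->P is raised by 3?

Original max flow = 9.
After raising cap(M->P), augmenting paths through that edge carry 3 more units.
New max flow = 12. Increase = 3.

3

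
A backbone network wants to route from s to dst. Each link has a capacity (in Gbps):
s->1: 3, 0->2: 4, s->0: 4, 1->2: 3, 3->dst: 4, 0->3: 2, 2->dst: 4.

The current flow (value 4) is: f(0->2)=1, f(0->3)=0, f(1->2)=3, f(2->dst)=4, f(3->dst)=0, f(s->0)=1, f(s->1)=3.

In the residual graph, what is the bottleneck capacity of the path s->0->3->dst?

Residual capacities along the path: s->0: 3, 0->3: 2, 3->dst: 4.
Minimum is 2.

2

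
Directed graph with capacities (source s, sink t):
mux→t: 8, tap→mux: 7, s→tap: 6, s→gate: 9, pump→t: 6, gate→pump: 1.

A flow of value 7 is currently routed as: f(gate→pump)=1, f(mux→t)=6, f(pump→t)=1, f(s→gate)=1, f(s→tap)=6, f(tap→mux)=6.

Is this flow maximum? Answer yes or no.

Yes

Residual reachable from s: {gate, s}; t is not reachable.
Saturated cut: gate→pump, s→tap with total capacity 7 = current flow value. Flow is maximum.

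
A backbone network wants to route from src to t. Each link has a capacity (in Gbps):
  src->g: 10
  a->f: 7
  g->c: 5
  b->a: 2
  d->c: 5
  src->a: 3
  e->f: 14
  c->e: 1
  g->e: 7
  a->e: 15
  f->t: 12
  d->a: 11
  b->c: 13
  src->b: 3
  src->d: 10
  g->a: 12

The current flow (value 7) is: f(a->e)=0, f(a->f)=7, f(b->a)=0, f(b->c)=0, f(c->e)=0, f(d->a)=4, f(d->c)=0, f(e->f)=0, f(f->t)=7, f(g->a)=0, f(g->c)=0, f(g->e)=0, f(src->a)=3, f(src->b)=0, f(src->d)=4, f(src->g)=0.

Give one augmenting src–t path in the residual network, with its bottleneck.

Residual along src->g->e->f->t: src->g: 10, g->e: 7, e->f: 14, f->t: 5.
Bottleneck = min = 5.

src->g->e->f->t, bottleneck 5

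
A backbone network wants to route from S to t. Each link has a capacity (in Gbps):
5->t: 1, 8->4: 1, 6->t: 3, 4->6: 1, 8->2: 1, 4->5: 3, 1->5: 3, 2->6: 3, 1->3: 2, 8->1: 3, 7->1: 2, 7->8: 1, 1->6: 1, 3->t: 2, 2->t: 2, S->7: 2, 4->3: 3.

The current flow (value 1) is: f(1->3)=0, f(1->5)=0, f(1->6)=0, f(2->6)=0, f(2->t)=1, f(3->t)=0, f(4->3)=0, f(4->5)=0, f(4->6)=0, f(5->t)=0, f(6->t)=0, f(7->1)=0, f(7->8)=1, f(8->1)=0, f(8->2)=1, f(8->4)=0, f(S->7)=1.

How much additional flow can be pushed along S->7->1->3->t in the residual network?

Residual capacities along the path: S->7: 1, 7->1: 2, 1->3: 2, 3->t: 2.
Minimum is 1.

1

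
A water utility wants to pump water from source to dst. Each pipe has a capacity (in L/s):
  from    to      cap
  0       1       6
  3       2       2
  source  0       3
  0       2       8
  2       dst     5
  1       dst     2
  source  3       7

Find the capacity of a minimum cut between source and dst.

Max flow = 5 (via 2 augmenting paths).
In the residual at optimum, the set reachable from source is {3, source}.
Cut edges: source→0 (cap 3), 3→2 (cap 2). Sum = 5.

5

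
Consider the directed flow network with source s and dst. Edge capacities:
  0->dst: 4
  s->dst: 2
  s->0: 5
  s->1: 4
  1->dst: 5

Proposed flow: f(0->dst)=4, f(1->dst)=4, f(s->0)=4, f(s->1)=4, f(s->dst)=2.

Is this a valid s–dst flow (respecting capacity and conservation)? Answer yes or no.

Yes

Every edge has 0 ≤ f(e) ≤ cap(e).
At each intermediate node, inflow equals outflow.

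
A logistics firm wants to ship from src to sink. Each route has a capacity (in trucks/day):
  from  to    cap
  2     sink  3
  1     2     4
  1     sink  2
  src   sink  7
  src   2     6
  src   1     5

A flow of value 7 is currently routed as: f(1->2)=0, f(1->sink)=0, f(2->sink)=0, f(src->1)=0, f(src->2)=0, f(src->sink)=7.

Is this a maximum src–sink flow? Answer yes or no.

Residual path src->1->sink has bottleneck 2 > 0.
Pushing 2 along it raises the flow to 9, so the given flow is not maximum.

No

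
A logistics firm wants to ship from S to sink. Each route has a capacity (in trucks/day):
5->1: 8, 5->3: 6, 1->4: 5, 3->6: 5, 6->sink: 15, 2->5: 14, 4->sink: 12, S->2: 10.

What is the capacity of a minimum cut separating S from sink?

10

Max flow = 10 (via 2 augmenting paths).
In the residual at optimum, the set reachable from S is {S}.
Cut edges: S->2 (cap 10). Sum = 10.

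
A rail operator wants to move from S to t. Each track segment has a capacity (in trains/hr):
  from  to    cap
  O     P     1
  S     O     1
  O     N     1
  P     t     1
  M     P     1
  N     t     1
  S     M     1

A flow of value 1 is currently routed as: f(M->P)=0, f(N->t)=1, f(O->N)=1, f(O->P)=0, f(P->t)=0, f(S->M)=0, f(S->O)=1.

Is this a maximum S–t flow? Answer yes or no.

Residual path S->M->P->t has bottleneck 1 > 0.
Pushing 1 along it raises the flow to 2, so the given flow is not maximum.

No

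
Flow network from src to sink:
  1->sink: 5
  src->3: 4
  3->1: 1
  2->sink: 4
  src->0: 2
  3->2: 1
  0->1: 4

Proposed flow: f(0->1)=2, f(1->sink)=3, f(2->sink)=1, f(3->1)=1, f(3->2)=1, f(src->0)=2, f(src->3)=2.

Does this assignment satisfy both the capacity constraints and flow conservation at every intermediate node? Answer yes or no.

Yes

Every edge has 0 ≤ f(e) ≤ cap(e).
At each intermediate node, inflow equals outflow.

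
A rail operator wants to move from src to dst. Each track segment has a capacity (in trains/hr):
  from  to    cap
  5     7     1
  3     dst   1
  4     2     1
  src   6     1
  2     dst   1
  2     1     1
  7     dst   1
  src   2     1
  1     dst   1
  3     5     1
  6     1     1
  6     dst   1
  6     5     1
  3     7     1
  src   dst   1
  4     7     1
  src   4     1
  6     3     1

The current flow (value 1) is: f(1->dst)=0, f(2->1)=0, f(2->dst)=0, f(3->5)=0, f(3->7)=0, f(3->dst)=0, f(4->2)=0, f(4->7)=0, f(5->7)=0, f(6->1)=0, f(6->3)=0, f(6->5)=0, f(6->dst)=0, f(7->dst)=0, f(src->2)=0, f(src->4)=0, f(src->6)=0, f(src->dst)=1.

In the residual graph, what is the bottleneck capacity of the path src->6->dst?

1

Residual capacities along the path: src->6: 1, 6->dst: 1.
Minimum is 1.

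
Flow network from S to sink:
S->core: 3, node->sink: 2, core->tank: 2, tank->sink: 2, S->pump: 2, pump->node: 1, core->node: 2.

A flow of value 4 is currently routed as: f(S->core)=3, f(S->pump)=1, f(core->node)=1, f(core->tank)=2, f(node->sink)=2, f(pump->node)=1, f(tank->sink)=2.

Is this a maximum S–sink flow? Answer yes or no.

Residual reachable from S: {S, pump}; sink is not reachable.
Saturated cut: S->core, pump->node with total capacity 4 = current flow value. Flow is maximum.

Yes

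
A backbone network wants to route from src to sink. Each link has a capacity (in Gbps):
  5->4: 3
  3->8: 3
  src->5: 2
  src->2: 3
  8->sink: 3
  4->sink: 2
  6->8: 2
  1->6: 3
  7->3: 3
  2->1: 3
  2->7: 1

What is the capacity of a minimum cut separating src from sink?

5

Max flow = 5 (via 3 augmenting paths).
In the residual at optimum, the set reachable from src is {src}.
Cut edges: src->2 (cap 3), src->5 (cap 2). Sum = 5.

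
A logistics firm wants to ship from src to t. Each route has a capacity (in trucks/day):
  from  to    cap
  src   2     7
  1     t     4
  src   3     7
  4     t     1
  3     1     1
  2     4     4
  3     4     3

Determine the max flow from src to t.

Augment src→3→1→t: bottleneck 1. Total 1.
Augment src→3→4→t: bottleneck 1. Total 2.
No augmenting path remains in the residual graph.

2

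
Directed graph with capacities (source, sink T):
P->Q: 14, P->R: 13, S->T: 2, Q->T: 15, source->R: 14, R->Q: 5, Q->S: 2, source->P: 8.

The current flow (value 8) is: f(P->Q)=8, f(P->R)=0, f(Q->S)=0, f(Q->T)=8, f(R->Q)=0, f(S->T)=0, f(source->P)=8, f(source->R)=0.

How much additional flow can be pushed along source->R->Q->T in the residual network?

5

Residual capacities along the path: source->R: 14, R->Q: 5, Q->T: 7.
Minimum is 5.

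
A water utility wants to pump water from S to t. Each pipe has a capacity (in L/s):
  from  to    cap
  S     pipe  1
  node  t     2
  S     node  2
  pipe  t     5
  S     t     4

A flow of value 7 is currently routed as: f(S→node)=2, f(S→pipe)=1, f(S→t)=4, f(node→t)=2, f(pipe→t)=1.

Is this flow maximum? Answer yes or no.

Yes

Residual reachable from S: {S}; t is not reachable.
Saturated cut: S→node, S→pipe, S→t with total capacity 7 = current flow value. Flow is maximum.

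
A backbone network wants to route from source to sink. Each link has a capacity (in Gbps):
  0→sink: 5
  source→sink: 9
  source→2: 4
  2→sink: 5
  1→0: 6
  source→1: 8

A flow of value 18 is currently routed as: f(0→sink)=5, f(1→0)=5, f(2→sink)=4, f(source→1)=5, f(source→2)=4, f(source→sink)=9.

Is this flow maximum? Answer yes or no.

Yes

Residual reachable from source: {0, 1, source}; sink is not reachable.
Saturated cut: source→2, source→sink, 0→sink with total capacity 18 = current flow value. Flow is maximum.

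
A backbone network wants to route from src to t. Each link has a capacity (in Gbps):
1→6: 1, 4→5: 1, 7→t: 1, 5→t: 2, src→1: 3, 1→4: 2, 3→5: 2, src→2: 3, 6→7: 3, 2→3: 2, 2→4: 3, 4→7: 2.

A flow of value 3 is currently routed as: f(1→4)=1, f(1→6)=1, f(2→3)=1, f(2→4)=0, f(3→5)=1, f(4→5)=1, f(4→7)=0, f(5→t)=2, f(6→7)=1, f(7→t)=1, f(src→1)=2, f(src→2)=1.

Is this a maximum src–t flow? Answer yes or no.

Residual reachable from src: {1, 2, 3, 4, 5, 6, 7, src}; t is not reachable.
Saturated cut: 7→t, 5→t with total capacity 3 = current flow value. Flow is maximum.

Yes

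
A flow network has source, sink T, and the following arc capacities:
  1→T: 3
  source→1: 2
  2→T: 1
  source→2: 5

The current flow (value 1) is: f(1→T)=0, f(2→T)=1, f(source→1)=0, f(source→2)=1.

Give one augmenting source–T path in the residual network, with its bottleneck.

Residual along source→1→T: source→1: 2, 1→T: 3.
Bottleneck = min = 2.

source→1→T, bottleneck 2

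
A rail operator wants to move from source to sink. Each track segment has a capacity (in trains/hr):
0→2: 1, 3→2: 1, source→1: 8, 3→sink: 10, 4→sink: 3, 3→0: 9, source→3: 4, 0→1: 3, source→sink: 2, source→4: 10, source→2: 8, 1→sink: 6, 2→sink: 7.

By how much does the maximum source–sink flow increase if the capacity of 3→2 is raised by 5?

Original max flow = 22.
Edge 3→2 does not cross the min cut (source side {1, 2, 4, source}), so extra capacity there cannot help.
New max flow = 22. Increase = 0.

0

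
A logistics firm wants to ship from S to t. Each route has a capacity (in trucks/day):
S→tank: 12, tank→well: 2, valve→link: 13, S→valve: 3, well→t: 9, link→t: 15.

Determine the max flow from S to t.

5

Augment S→valve→link→t: bottleneck 3. Total 3.
Augment S→tank→well→t: bottleneck 2. Total 5.
No augmenting path remains in the residual graph.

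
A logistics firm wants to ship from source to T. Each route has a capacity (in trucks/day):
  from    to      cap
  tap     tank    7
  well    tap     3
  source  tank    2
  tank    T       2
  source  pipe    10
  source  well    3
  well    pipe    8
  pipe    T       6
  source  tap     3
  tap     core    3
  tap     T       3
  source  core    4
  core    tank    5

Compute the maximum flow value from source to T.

Augment source->tap->T: bottleneck 3. Total 3.
Augment source->pipe->T: bottleneck 6. Total 9.
Augment source->tank->T: bottleneck 2. Total 11.
No augmenting path remains in the residual graph.

11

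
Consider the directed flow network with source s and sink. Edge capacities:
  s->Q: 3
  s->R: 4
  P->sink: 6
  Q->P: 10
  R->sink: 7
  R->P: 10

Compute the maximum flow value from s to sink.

Augment s->R->sink: bottleneck 4. Total 4.
Augment s->Q->P->sink: bottleneck 3. Total 7.
No augmenting path remains in the residual graph.

7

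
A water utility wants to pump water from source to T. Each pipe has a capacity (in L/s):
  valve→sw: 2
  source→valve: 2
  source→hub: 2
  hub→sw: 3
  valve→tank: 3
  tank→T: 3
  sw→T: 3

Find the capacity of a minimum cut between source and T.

Max flow = 4 (via 2 augmenting paths).
In the residual at optimum, the set reachable from source is {source}.
Cut edges: source→valve (cap 2), source→hub (cap 2). Sum = 4.

4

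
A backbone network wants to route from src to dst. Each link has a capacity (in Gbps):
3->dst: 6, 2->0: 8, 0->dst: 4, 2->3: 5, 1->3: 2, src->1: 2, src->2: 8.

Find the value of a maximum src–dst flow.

10

Augment src->2->0->dst: bottleneck 4. Total 4.
Augment src->2->3->dst: bottleneck 4. Total 8.
Augment src->1->3->dst: bottleneck 2. Total 10.
No augmenting path remains in the residual graph.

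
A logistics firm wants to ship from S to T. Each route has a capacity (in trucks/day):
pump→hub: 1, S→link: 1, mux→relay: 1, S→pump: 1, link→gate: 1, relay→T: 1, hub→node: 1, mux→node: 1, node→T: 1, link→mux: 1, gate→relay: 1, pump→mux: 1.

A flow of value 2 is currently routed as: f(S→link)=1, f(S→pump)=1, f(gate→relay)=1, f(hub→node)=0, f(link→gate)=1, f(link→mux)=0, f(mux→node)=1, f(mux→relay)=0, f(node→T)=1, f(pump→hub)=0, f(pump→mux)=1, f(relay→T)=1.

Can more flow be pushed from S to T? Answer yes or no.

Residual reachable from S: {S}; T is not reachable.
Saturated cut: S→link, S→pump with total capacity 2 = current flow value. Flow is maximum.

No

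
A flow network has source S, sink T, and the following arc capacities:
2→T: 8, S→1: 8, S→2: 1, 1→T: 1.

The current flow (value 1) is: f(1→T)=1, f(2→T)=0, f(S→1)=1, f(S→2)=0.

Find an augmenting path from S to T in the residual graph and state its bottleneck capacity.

S→2→T, bottleneck 1

Residual along S→2→T: S→2: 1, 2→T: 8.
Bottleneck = min = 1.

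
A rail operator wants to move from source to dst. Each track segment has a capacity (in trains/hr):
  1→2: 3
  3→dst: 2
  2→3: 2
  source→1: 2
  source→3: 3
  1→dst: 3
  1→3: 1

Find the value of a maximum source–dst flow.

4

Augment source→1→dst: bottleneck 2. Total 2.
Augment source→3→dst: bottleneck 2. Total 4.
No augmenting path remains in the residual graph.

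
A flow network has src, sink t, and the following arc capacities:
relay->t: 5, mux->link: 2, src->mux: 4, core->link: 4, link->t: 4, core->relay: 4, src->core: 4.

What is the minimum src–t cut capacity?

Max flow = 6 (via 2 augmenting paths).
In the residual at optimum, the set reachable from src is {mux, src}.
Cut edges: src->core (cap 4), mux->link (cap 2). Sum = 6.

6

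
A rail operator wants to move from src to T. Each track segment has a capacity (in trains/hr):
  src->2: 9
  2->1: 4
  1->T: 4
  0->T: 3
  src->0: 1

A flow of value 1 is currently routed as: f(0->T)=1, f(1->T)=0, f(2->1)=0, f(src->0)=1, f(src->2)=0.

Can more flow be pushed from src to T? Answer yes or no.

Yes

Residual path src->2->1->T has bottleneck 4 > 0.
Pushing 4 along it raises the flow to 5, so the given flow is not maximum.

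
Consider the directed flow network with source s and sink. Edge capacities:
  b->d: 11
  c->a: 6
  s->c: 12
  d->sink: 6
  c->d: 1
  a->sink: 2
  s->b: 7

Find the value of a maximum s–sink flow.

8

Augment s->b->d->sink: bottleneck 6. Total 6.
Augment s->c->a->sink: bottleneck 2. Total 8.
No augmenting path remains in the residual graph.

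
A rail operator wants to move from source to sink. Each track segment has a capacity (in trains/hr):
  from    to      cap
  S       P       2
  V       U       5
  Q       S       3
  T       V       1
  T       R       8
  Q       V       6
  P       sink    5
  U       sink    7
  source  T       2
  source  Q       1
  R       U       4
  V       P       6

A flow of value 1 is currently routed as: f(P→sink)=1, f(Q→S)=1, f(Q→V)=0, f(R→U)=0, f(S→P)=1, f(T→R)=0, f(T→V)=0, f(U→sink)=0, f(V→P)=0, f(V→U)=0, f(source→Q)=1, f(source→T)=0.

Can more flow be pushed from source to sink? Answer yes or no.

Yes

Residual path source→T→V→P→sink has bottleneck 1 > 0.
Pushing 1 along it raises the flow to 2, so the given flow is not maximum.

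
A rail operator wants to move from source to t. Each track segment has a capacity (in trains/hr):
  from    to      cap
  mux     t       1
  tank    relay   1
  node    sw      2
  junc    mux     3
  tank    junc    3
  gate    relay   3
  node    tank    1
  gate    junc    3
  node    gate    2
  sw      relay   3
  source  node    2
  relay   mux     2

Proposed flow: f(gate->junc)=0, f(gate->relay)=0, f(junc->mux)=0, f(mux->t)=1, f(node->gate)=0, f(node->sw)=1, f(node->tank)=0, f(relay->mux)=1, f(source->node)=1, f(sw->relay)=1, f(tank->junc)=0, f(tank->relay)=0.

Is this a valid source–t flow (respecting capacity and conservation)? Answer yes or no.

Yes

Every edge has 0 ≤ f(e) ≤ cap(e).
At each intermediate node, inflow equals outflow.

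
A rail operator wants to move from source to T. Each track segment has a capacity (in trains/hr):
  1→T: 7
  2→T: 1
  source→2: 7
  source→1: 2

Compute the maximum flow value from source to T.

3

Augment source→2→T: bottleneck 1. Total 1.
Augment source→1→T: bottleneck 2. Total 3.
No augmenting path remains in the residual graph.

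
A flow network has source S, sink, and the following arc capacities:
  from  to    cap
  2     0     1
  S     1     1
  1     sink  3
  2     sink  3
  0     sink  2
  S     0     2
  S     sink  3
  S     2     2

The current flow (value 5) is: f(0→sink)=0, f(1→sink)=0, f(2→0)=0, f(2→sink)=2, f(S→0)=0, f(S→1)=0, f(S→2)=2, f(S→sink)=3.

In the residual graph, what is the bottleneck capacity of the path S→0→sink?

2

Residual capacities along the path: S→0: 2, 0→sink: 2.
Minimum is 2.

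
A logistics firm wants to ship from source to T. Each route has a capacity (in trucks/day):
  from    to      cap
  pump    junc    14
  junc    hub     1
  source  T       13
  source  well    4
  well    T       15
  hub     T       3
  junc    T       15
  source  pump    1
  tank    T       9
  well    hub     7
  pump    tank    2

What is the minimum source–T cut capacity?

18

Max flow = 18 (via 3 augmenting paths).
In the residual at optimum, the set reachable from source is {source}.
Cut edges: source→pump (cap 1), source→well (cap 4), source→T (cap 13). Sum = 18.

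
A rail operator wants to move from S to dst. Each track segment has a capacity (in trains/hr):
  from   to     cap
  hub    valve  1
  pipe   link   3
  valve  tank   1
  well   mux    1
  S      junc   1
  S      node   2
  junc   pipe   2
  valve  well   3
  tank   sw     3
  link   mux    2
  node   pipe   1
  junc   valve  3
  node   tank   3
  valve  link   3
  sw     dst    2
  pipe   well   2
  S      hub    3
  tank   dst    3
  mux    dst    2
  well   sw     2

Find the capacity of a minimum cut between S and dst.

4

Max flow = 4 (via 3 augmenting paths).
In the residual at optimum, the set reachable from S is {S, hub}.
Cut edges: S→node (cap 2), S→junc (cap 1), hub→valve (cap 1). Sum = 4.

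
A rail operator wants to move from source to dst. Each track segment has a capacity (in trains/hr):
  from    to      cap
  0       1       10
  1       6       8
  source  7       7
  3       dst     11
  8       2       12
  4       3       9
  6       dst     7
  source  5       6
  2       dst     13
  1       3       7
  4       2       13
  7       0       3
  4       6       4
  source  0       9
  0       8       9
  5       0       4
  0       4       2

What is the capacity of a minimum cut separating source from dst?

Max flow = 16 (via 5 augmenting paths).
In the residual at optimum, the set reachable from source is {5, 7, source}.
Cut edges: source->0 (cap 9), 7->0 (cap 3), 5->0 (cap 4). Sum = 16.

16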